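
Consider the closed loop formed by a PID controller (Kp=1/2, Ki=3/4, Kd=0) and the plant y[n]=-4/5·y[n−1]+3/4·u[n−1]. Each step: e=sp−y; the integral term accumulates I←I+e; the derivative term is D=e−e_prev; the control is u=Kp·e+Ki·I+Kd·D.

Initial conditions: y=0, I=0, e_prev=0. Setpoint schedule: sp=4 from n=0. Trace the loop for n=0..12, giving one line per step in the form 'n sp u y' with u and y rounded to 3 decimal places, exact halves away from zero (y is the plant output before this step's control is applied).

(exact arithmetic carried between steps; '≈' marks a value shown rounded to 6 d.p. or computed from one; I and e_prev carry over from the previous line; the table rounds u and y to 3 d.p., halves away from zero)
n=0: y=0, sp=4, e=sp−y=4; I=4, D=e−e_prev=4; u=1/2·4+3/4·4+0·4=5; next y=-4/5·0+3/4·5=3.75
n=1: y=3.75, sp=4, e=sp−y=0.25; I=4.25, D=e−e_prev=-3.75; u=1/2·0.25+3/4·4.25+0·(-3.75)=3.3125; next y=-4/5·3.75+3/4·3.3125=-0.515625
n=2: y=-0.515625, sp=4, e=sp−y=4.515625; I=8.765625, D=e−e_prev=4.265625; u=1/2·4.515625+3/4·8.765625+0·4.265625≈8.832031; next y=-4/5·(-0.515625)+3/4·8.832031≈7.036523
n=3: y≈7.036523, sp=4, e=sp−y≈-3.036523; I≈5.729102, D=e−e_prev≈-7.552148; u=1/2·(-3.036523)+3/4·5.729102+0·(-7.552148)≈2.778564; next y=-4/5·7.036523+3/4·2.778564≈-3.545295
n=4: y≈-3.545295, sp=4, e=sp−y≈7.545295; I≈13.274397, D=e−e_prev≈10.581819; u=1/2·7.545295+3/4·13.274397+0·10.581819≈13.728445; next y=-4/5·(-3.545295)+3/4·13.728445≈13.132570
n=5: y≈13.132570, sp=4, e=sp−y≈-9.132570; I≈4.141827, D=e−e_prev≈-16.677866; u=1/2·(-9.132570)+3/4·4.141827+0·(-16.677866)≈-1.459915; next y=-4/5·13.132570+3/4·(-1.459915)≈-11.600993
n=6: y≈-11.600993, sp=4, e=sp−y≈15.600993; I≈19.742819, D=e−e_prev≈24.733563; u=1/2·15.600993+3/4·19.742819+0·24.733563≈22.607611; next y=-4/5·(-11.600993)+3/4·22.607611≈26.236502
n=7: y≈26.236502, sp=4, e=sp−y≈-22.236502; I≈-2.493683, D=e−e_prev≈-37.837495; u=1/2·(-22.236502)+3/4·(-2.493683)+0·(-37.837495)≈-12.988513; next y=-4/5·26.236502+3/4·(-12.988513)≈-30.730587
n=8: y≈-30.730587, sp=4, e=sp−y≈34.730587; I≈32.236904, D=e−e_prev≈56.967089; u=1/2·34.730587+3/4·32.236904+0·56.967089≈41.542972; next y=-4/5·(-30.730587)+3/4·41.542972≈55.741698
n=9: y≈55.741698, sp=4, e=sp−y≈-51.741698; I≈-19.504794, D=e−e_prev≈-86.472285; u=1/2·(-51.741698)+3/4·(-19.504794)+0·(-86.472285)≈-40.499445; next y=-4/5·55.741698+3/4·(-40.499445)≈-74.967942
n=10: y≈-74.967942, sp=4, e=sp−y≈78.967942; I≈59.463148, D=e−e_prev≈130.709640; u=1/2·78.967942+3/4·59.463148+0·130.709640≈84.081332; next y=-4/5·(-74.967942)+3/4·84.081332≈123.035353
n=11: y≈123.035353, sp=4, e=sp−y≈-119.035353; I≈-59.572205, D=e−e_prev≈-198.003295; u=1/2·(-119.035353)+3/4·(-59.572205)+0·(-198.003295)≈-104.196830; next y=-4/5·123.035353+3/4·(-104.196830)≈-176.575905
n=12: y≈-176.575905, sp=4, e=sp−y≈180.575905; I≈121.003700, D=e−e_prev≈299.611258; u=1/2·180.575905+3/4·121.003700+0·299.611258≈181.040727; next y=-4/5·(-176.575905)+3/4·181.040727≈277.041269

0 4 5.000 0.000
1 4 3.313 3.750
2 4 8.832 -0.516
3 4 2.779 7.037
4 4 13.728 -3.545
5 4 -1.460 13.133
6 4 22.608 -11.601
7 4 -12.989 26.237
8 4 41.543 -30.731
9 4 -40.499 55.742
10 4 84.081 -74.968
11 4 -104.197 123.035
12 4 181.041 -176.576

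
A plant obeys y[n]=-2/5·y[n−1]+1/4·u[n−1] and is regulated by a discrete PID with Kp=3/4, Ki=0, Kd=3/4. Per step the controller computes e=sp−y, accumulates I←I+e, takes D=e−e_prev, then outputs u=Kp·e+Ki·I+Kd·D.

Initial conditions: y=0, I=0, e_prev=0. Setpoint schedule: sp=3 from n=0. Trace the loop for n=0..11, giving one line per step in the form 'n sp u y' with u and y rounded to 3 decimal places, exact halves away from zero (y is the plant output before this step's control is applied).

0 3 4.500 0.000
1 3 0.563 1.125
2 3 3.558 -0.309
3 3 0.498 1.013
4 3 3.431 -0.281
5 3 0.584 0.970
6 3 3.340 -0.242
7 3 0.671 0.932
8 3 3.257 -0.205
9 3 0.752 0.896
10 3 3.178 -0.170
11 3 0.828 0.863

(exact arithmetic carried between steps; '≈' marks a value shown rounded to 6 d.p. or computed from one; I and e_prev carry over from the previous line; the table rounds u and y to 3 d.p., halves away from zero)
n=0: y=0, sp=3, e=sp−y=3; I=3, D=e−e_prev=3; u=3/4·3+0·3+3/4·3=4.5; next y=-2/5·0+1/4·4.5=1.125
n=1: y=1.125, sp=3, e=sp−y=1.875; I=4.875, D=e−e_prev=-1.125; u=3/4·1.875+0·4.875+3/4·(-1.125)=0.5625; next y=-2/5·1.125+1/4·0.5625=-0.309375
n=2: y=-0.309375, sp=3, e=sp−y=3.309375; I=8.184375, D=e−e_prev=1.434375; u=3/4·3.309375+0·8.184375+3/4·1.434375≈3.557813; next y=-2/5·(-0.309375)+1/4·3.557813≈1.013203
n=3: y≈1.013203, sp=3, e=sp−y≈1.986797; I≈10.171172, D=e−e_prev≈-1.322578; u=3/4·1.986797+0·10.171172+3/4·(-1.322578)≈0.498164; next y=-2/5·1.013203+1/4·0.498164≈-0.280740
n=4: y≈-0.280740, sp=3, e=sp−y≈3.280740; I≈13.451912, D=e−e_prev≈1.293943; u=3/4·3.280740+0·13.451912+3/4·1.293943≈3.431013; next y=-2/5·(-0.280740)+1/4·3.431013≈0.970049
n=5: y≈0.970049, sp=3, e=sp−y≈2.029951; I≈15.481863, D=e−e_prev≈-1.250790; u=3/4·2.029951+0·15.481863+3/4·(-1.250790)≈0.584371; next y=-2/5·0.970049+1/4·0.584371≈-0.241927
n=6: y≈-0.241927, sp=3, e=sp−y≈3.241927; I≈18.723790, D=e−e_prev≈1.211976; u=3/4·3.241927+0·18.723790+3/4·1.211976≈3.340427; next y=-2/5·(-0.241927)+1/4·3.340427≈0.931878
n=7: y≈0.931878, sp=3, e=sp−y≈2.068122; I≈20.791912, D=e−e_prev≈-1.173805; u=3/4·2.068122+0·20.791912+3/4·(-1.173805)≈0.670738; next y=-2/5·0.931878+1/4·0.670738≈-0.205066
n=8: y≈-0.205066, sp=3, e=sp−y≈3.205066; I≈23.996979, D=e−e_prev≈1.136944; u=3/4·3.205066+0·23.996979+3/4·1.136944≈3.256508; next y=-2/5·(-0.205066)+1/4·3.256508≈0.896154
n=9: y≈0.896154, sp=3, e=sp−y≈2.103846; I≈26.100825, D=e−e_prev≈-1.101220; u=3/4·2.103846+0·26.100825+3/4·(-1.101220)≈0.751970; next y=-2/5·0.896154+1/4·0.751970≈-0.170469
n=10: y≈-0.170469, sp=3, e=sp−y≈3.170469; I≈29.271294, D=e−e_prev≈1.066623; u=3/4·3.170469+0·29.271294+3/4·1.066623≈3.177819; next y=-2/5·(-0.170469)+1/4·3.177819≈0.862642
n=11: y≈0.862642, sp=3, e=sp−y≈2.137358; I≈31.408652, D=e−e_prev≈-1.033111; u=3/4·2.137358+0·31.408652+3/4·(-1.033111)≈0.828185; next y=-2/5·0.862642+1/4·0.828185≈-0.138011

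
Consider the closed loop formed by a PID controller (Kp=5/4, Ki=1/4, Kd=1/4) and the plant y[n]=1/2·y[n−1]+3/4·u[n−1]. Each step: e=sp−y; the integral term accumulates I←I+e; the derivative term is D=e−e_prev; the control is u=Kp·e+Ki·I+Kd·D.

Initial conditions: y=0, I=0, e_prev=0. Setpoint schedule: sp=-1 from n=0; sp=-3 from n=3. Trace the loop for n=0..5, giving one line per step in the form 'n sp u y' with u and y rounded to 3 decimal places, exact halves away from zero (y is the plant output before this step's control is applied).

(exact arithmetic carried between steps; '≈' marks a value shown rounded to 6 d.p. or computed from one; I and e_prev carry over from the previous line; the table rounds u and y to 3 d.p., halves away from zero)
n=0: y=0, sp=-1, e=sp−y=-1; I=-1, D=e−e_prev=-1; u=5/4·(-1)+1/4·(-1)+1/4·(-1)=-1.75; next y=1/2·0+3/4·(-1.75)=-1.3125
n=1: y=-1.3125, sp=-1, e=sp−y=0.3125; I=-0.6875, D=e−e_prev=1.3125; u=5/4·0.3125+1/4·(-0.6875)+1/4·1.3125=0.546875; next y=1/2·(-1.3125)+3/4·0.546875≈-0.246094
n=2: y≈-0.246094, sp=-1, e=sp−y≈-0.753906; I≈-1.441406, D=e−e_prev≈-1.066406; u=5/4·(-0.753906)+1/4·(-1.441406)+1/4·(-1.066406)≈-1.569336; next y=1/2·(-0.246094)+3/4·(-1.569336)≈-1.300049
n=3: y≈-1.300049, sp=-3, e=sp−y≈-1.699951; I≈-3.141357, D=e−e_prev≈-0.946045; u=5/4·(-1.699951)+1/4·(-3.141357)+1/4·(-0.946045)≈-3.146790; next y=1/2·(-1.300049)+3/4·(-3.146790)≈-3.010117
n=4: y≈-3.010117, sp=-3, e=sp−y≈0.010117; I≈-3.131241, D=e−e_prev≈1.710068; u=5/4·0.010117+1/4·(-3.131241)+1/4·1.710068≈-0.342648; next y=1/2·(-3.010117)+3/4·(-0.342648)≈-1.762044
n=5: y≈-1.762044, sp=-3, e=sp−y≈-1.237956; I≈-4.369197, D=e−e_prev≈-1.248073; u=5/4·(-1.237956)+1/4·(-4.369197)+1/4·(-1.248073)≈-2.951762; next y=1/2·(-1.762044)+3/4·(-2.951762)≈-3.094844

0 -1 -1.750 0.000
1 -1 0.547 -1.313
2 -1 -1.569 -0.246
3 -3 -3.147 -1.300
4 -3 -0.343 -3.010
5 -3 -2.952 -1.762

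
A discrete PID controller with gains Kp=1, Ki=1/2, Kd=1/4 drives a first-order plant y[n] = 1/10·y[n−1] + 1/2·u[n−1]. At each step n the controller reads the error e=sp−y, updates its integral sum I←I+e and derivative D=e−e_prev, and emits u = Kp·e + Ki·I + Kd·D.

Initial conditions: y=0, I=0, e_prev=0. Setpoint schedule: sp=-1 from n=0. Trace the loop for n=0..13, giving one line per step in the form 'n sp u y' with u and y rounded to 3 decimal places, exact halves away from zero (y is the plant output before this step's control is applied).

0 -1 -1.750 0.000
1 -1 -0.469 -0.875
2 -1 -1.718 -0.322
3 -1 -0.922 -0.891
4 -1 -1.716 -0.550
5 -1 -1.221 -0.913
6 -1 -1.725 -0.702
7 -1 -1.417 -0.932
8 -1 -1.737 -0.802
9 -1 -1.546 -0.949
10 -1 -1.750 -0.868
11 -1 -1.632 -0.962
12 -1 -1.761 -0.912
13 -1 -1.688 -0.972

(exact arithmetic carried between steps; '≈' marks a value shown rounded to 6 d.p. or computed from one; I and e_prev carry over from the previous line; the table rounds u and y to 3 d.p., halves away from zero)
n=0: y=0, sp=-1, e=sp−y=-1; I=-1, D=e−e_prev=-1; u=1·(-1)+1/2·(-1)+1/4·(-1)=-1.75; next y=1/10·0+1/2·(-1.75)=-0.875
n=1: y=-0.875, sp=-1, e=sp−y=-0.125; I=-1.125, D=e−e_prev=0.875; u=1·(-0.125)+1/2·(-1.125)+1/4·0.875=-0.46875; next y=1/10·(-0.875)+1/2·(-0.46875)=-0.321875
n=2: y=-0.321875, sp=-1, e=sp−y=-0.678125; I=-1.803125, D=e−e_prev=-0.553125; u=1·(-0.678125)+1/2·(-1.803125)+1/4·(-0.553125)≈-1.717969; next y=1/10·(-0.321875)+1/2·(-1.717969)≈-0.891172
n=3: y≈-0.891172, sp=-1, e=sp−y≈-0.108828; I≈-1.911953, D=e−e_prev≈0.569297; u=1·(-0.108828)+1/2·(-1.911953)+1/4·0.569297≈-0.922480; next y=1/10·(-0.891172)+1/2·(-0.922480)≈-0.550357
n=4: y≈-0.550357, sp=-1, e=sp−y≈-0.449643; I≈-2.361596, D=e−e_prev≈-0.340814; u=1·(-0.449643)+1/2·(-2.361596)+1/4·(-0.340814)≈-1.715644; next y=1/10·(-0.550357)+1/2·(-1.715644)≈-0.912858
n=5: y≈-0.912858, sp=-1, e=sp−y≈-0.087142; I≈-2.448738, D=e−e_prev≈0.362500; u=1·(-0.087142)+1/2·(-2.448738)+1/4·0.362500≈-1.220886; next y=1/10·(-0.912858)+1/2·(-1.220886)≈-0.701729
n=6: y≈-0.701729, sp=-1, e=sp−y≈-0.298271; I≈-2.747009, D=e−e_prev≈-0.211129; u=1·(-0.298271)+1/2·(-2.747009)+1/4·(-0.211129)≈-1.724558; next y=1/10·(-0.701729)+1/2·(-1.724558)≈-0.932452
n=7: y≈-0.932452, sp=-1, e=sp−y≈-0.067548; I≈-2.814557, D=e−e_prev≈0.230723; u=1·(-0.067548)+1/2·(-2.814557)+1/4·0.230723≈-1.417146; next y=1/10·(-0.932452)+1/2·(-1.417146)≈-0.801818
n=8: y≈-0.801818, sp=-1, e=sp−y≈-0.198182; I≈-3.012739, D=e−e_prev≈-0.130634; u=1·(-0.198182)+1/2·(-3.012739)+1/4·(-0.130634)≈-1.737210; next y=1/10·(-0.801818)+1/2·(-1.737210)≈-0.948787
n=9: y≈-0.948787, sp=-1, e=sp−y≈-0.051213; I≈-3.063952, D=e−e_prev≈0.146969; u=1·(-0.051213)+1/2·(-3.063952)+1/4·0.146969≈-1.546447; next y=1/10·(-0.948787)+1/2·(-1.546447)≈-0.868102
n=10: y≈-0.868102, sp=-1, e=sp−y≈-0.131898; I≈-3.195850, D=e−e_prev≈-0.080684; u=1·(-0.131898)+1/2·(-3.195850)+1/4·(-0.080684)≈-1.749994; next y=1/10·(-0.868102)+1/2·(-1.749994)≈-0.961807
n=11: y≈-0.961807, sp=-1, e=sp−y≈-0.038193; I≈-3.234043, D=e−e_prev≈0.093705; u=1·(-0.038193)+1/2·(-3.234043)+1/4·0.093705≈-1.631788; next y=1/10·(-0.961807)+1/2·(-1.631788)≈-0.912075
n=12: y≈-0.912075, sp=-1, e=sp−y≈-0.087925; I≈-3.321968, D=e−e_prev≈-0.049732; u=1·(-0.087925)+1/2·(-3.321968)+1/4·(-0.049732)≈-1.761342; next y=1/10·(-0.912075)+1/2·(-1.761342)≈-0.971879
n=13: y≈-0.971879, sp=-1, e=sp−y≈-0.028121; I≈-3.350089, D=e−e_prev≈0.059804; u=1·(-0.028121)+1/2·(-3.350089)+1/4·0.059804≈-1.688215; next y=1/10·(-0.971879)+1/2·(-1.688215)≈-0.941295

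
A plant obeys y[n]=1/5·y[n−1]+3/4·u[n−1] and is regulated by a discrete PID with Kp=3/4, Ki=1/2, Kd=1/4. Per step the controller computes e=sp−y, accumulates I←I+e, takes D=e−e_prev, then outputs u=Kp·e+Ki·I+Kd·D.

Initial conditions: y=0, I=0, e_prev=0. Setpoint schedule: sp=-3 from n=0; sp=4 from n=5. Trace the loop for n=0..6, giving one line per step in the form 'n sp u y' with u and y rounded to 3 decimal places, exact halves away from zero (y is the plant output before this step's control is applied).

0 -3 -4.500 0.000
1 -3 -0.188 -3.375
2 -3 -4.683 -0.816
3 -3 -0.846 -3.675
4 -3 -4.682 -1.369
5 4 9.203 -3.785
6 4 -4.154 6.145

(exact arithmetic carried between steps; '≈' marks a value shown rounded to 6 d.p. or computed from one; I and e_prev carry over from the previous line; the table rounds u and y to 3 d.p., halves away from zero)
n=0: y=0, sp=-3, e=sp−y=-3; I=-3, D=e−e_prev=-3; u=3/4·(-3)+1/2·(-3)+1/4·(-3)=-4.5; next y=1/5·0+3/4·(-4.5)=-3.375
n=1: y=-3.375, sp=-3, e=sp−y=0.375; I=-2.625, D=e−e_prev=3.375; u=3/4·0.375+1/2·(-2.625)+1/4·3.375=-0.1875; next y=1/5·(-3.375)+3/4·(-0.1875)=-0.815625
n=2: y=-0.815625, sp=-3, e=sp−y=-2.184375; I=-4.809375, D=e−e_prev=-2.559375; u=3/4·(-2.184375)+1/2·(-4.809375)+1/4·(-2.559375)≈-4.682813; next y=1/5·(-0.815625)+3/4·(-4.682813)≈-3.675234
n=3: y≈-3.675234, sp=-3, e=sp−y≈0.675234; I≈-4.134141, D=e−e_prev≈2.859609; u=3/4·0.675234+1/2·(-4.134141)+1/4·2.859609≈-0.845742; next y=1/5·(-3.675234)+3/4·(-0.845742)≈-1.369354
n=4: y≈-1.369354, sp=-3, e=sp−y≈-1.630646; I≈-5.764787, D=e−e_prev≈-2.305881; u=3/4·(-1.630646)+1/2·(-5.764787)+1/4·(-2.305881)≈-4.681849; next y=1/5·(-1.369354)+3/4·(-4.681849)≈-3.785257
n=5: y≈-3.785257, sp=4, e=sp−y≈7.785257; I≈2.020470, D=e−e_prev≈9.415904; u=3/4·7.785257+1/2·2.020470+1/4·9.415904≈9.203154; next y=1/5·(-3.785257)+3/4·9.203154≈6.145314
n=6: y≈6.145314, sp=4, e=sp−y≈-2.145314; I≈-0.124844, D=e−e_prev≈-9.930571; u=3/4·(-2.145314)+1/2·(-0.124844)+1/4·(-9.930571)≈-4.154050; next y=1/5·6.145314+3/4·(-4.154050)≈-1.886475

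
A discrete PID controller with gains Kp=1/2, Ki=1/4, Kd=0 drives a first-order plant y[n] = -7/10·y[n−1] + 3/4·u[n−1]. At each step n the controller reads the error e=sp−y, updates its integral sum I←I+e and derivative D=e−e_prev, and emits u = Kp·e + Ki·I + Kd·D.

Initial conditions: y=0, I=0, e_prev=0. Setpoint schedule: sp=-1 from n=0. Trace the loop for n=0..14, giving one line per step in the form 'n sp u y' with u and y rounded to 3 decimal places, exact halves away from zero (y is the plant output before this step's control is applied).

0 -1 -0.750 0.000
1 -1 -0.578 -0.563
2 -1 -1.079 -0.040
3 -1 -0.763 -0.782
4 -1 -1.385 -0.025
5 -1 -0.882 -1.021
6 -1 -1.683 0.054
7 -1 -0.931 -1.299
8 -1 -1.989 0.211
9 -1 -0.904 -1.640
10 -1 -2.326 0.470
11 -1 -0.786 -2.074
12 -1 -2.719 0.862
13 -1 -0.556 -2.643
14 -1 -3.202 1.433

(exact arithmetic carried between steps; '≈' marks a value shown rounded to 6 d.p. or computed from one; I and e_prev carry over from the previous line; the table rounds u and y to 3 d.p., halves away from zero)
n=0: y=0, sp=-1, e=sp−y=-1; I=-1, D=e−e_prev=-1; u=1/2·(-1)+1/4·(-1)+0·(-1)=-0.75; next y=-7/10·0+3/4·(-0.75)=-0.5625
n=1: y=-0.5625, sp=-1, e=sp−y=-0.4375; I=-1.4375, D=e−e_prev=0.5625; u=1/2·(-0.4375)+1/4·(-1.4375)+0·0.5625=-0.578125; next y=-7/10·(-0.5625)+3/4·(-0.578125)≈-0.039844
n=2: y≈-0.039844, sp=-1, e=sp−y≈-0.960156; I≈-2.397656, D=e−e_prev≈-0.522656; u=1/2·(-0.960156)+1/4·(-2.397656)+0·(-0.522656)≈-1.079492; next y=-7/10·(-0.039844)+3/4·(-1.079492)≈-0.781729
n=3: y≈-0.781729, sp=-1, e=sp−y≈-0.218271; I≈-2.615928, D=e−e_prev≈0.741885; u=1/2·(-0.218271)+1/4·(-2.615928)+0·0.741885≈-0.763118; next y=-7/10·(-0.781729)+3/4·(-0.763118)≈-0.025128
n=4: y≈-0.025128, sp=-1, e=sp−y≈-0.974872; I≈-3.590799, D=e−e_prev≈-0.756600; u=1/2·(-0.974872)+1/4·(-3.590799)+0·(-0.756600)≈-1.385136; next y=-7/10·(-0.025128)+3/4·(-1.385136)≈-1.021262
n=5: y≈-1.021262, sp=-1, e=sp−y≈0.021262; I≈-3.569537, D=e−e_prev≈0.996134; u=1/2·0.021262+1/4·(-3.569537)+0·0.996134≈-0.881753; next y=-7/10·(-1.021262)+3/4·(-0.881753)≈0.053568
n=6: y≈0.053568, sp=-1, e=sp−y≈-1.053568; I≈-4.623106, D=e−e_prev≈-1.074830; u=1/2·(-1.053568)+1/4·(-4.623106)+0·(-1.074830)≈-1.682561; next y=-7/10·0.053568+3/4·(-1.682561)≈-1.299418
n=7: y≈-1.299418, sp=-1, e=sp−y≈0.299418; I≈-4.323687, D=e−e_prev≈1.352987; u=1/2·0.299418+1/4·(-4.323687)+0·1.352987≈-0.931213; next y=-7/10·(-1.299418)+3/4·(-0.931213)≈0.211183
n=8: y≈0.211183, sp=-1, e=sp−y≈-1.211183; I≈-5.534871, D=e−e_prev≈-1.510602; u=1/2·(-1.211183)+1/4·(-5.534871)+0·(-1.510602)≈-1.989309; next y=-7/10·0.211183+3/4·(-1.989309)≈-1.639810
n=9: y≈-1.639810, sp=-1, e=sp−y≈0.639810; I≈-4.895060, D=e−e_prev≈1.850994; u=1/2·0.639810+1/4·(-4.895060)+0·1.850994≈-0.903860; next y=-7/10·(-1.639810)+3/4·(-0.903860)≈0.469972
n=10: y≈0.469972, sp=-1, e=sp−y≈-1.469972; I≈-6.365033, D=e−e_prev≈-2.109783; u=1/2·(-1.469972)+1/4·(-6.365033)+0·(-2.109783)≈-2.326244; next y=-7/10·0.469972+3/4·(-2.326244)≈-2.073664
n=11: y≈-2.073664, sp=-1, e=sp−y≈1.073664; I≈-5.291369, D=e−e_prev≈2.543636; u=1/2·1.073664+1/4·(-5.291369)+0·2.543636≈-0.786010; next y=-7/10·(-2.073664)+3/4·(-0.786010)≈0.862057
n=12: y≈0.862057, sp=-1, e=sp−y≈-1.862057; I≈-7.153426, D=e−e_prev≈-2.935721; u=1/2·(-1.862057)+1/4·(-7.153426)+0·(-2.935721)≈-2.719385; next y=-7/10·0.862057+3/4·(-2.719385)≈-2.642979
n=13: y≈-2.642979, sp=-1, e=sp−y≈1.642979; I≈-5.510447, D=e−e_prev≈3.505035; u=1/2·1.642979+1/4·(-5.510447)+0·3.505035≈-0.556123; next y=-7/10·(-2.642979)+3/4·(-0.556123)≈1.432993
n=14: y≈1.432993, sp=-1, e=sp−y≈-2.432993; I≈-7.943440, D=e−e_prev≈-4.075972; u=1/2·(-2.432993)+1/4·(-7.943440)+0·(-4.075972)≈-3.202357; next y=-7/10·1.432993+3/4·(-3.202357)≈-3.404863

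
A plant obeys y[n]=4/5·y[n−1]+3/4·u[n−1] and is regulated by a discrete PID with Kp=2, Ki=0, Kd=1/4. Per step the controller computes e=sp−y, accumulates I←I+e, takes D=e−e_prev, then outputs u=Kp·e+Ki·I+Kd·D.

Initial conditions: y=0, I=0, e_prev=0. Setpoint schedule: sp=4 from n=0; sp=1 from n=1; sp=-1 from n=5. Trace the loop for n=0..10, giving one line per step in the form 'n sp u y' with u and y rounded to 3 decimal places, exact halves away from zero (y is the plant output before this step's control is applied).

0 4 9.000 0.000
1 1 -13.938 6.750
2 1 15.057 -5.053
3 1 -15.576 7.250
4 1 17.047 -5.882
5 -1 -22.150 8.080
6 -1 22.854 -10.149
7 -1 -24.836 9.022
8 -1 25.928 -11.410
9 -1 -28.068 10.318
10 -1 29.371 -12.796

(exact arithmetic carried between steps; '≈' marks a value shown rounded to 6 d.p. or computed from one; I and e_prev carry over from the previous line; the table rounds u and y to 3 d.p., halves away from zero)
n=0: y=0, sp=4, e=sp−y=4; I=4, D=e−e_prev=4; u=2·4+0·4+1/4·4=9; next y=4/5·0+3/4·9=6.75
n=1: y=6.75, sp=1, e=sp−y=-5.75; I=-1.75, D=e−e_prev=-9.75; u=2·(-5.75)+0·(-1.75)+1/4·(-9.75)=-13.9375; next y=4/5·6.75+3/4·(-13.9375)=-5.053125
n=2: y=-5.053125, sp=1, e=sp−y=6.053125; I=4.303125, D=e−e_prev=11.803125; u=2·6.053125+0·4.303125+1/4·11.803125≈15.057031; next y=4/5·(-5.053125)+3/4·15.057031≈7.250273
n=3: y≈7.250273, sp=1, e=sp−y≈-6.250273; I≈-1.947148, D=e−e_prev≈-12.303398; u=2·(-6.250273)+0·(-1.947148)+1/4·(-12.303398)≈-15.576396; next y=4/5·7.250273+3/4·(-15.576396)≈-5.882079
n=4: y≈-5.882079, sp=1, e=sp−y≈6.882079; I≈4.934930, D=e−e_prev≈13.132352; u=2·6.882079+0·4.934930+1/4·13.132352≈17.047245; next y=4/5·(-5.882079)+3/4·17.047245≈8.079771
n=5: y≈8.079771, sp=-1, e=sp−y≈-9.079771; I≈-4.144841, D=e−e_prev≈-15.961850; u=2·(-9.079771)+0·(-4.144841)+1/4·(-15.961850)≈-22.150004; next y=4/5·8.079771+3/4·(-22.150004)≈-10.148687
n=6: y≈-10.148687, sp=-1, e=sp−y≈9.148687; I≈5.003846, D=e−e_prev≈18.228458; u=2·9.148687+0·5.003846+1/4·18.228458≈22.854487; next y=4/5·(-10.148687)+3/4·22.854487≈9.021916
n=7: y≈9.021916, sp=-1, e=sp−y≈-10.021916; I≈-5.018071, D=e−e_prev≈-19.170603; u=2·(-10.021916)+0·(-5.018071)+1/4·(-19.170603)≈-24.836483; next y=4/5·9.021916+3/4·(-24.836483)≈-11.409830
n=8: y≈-11.409830, sp=-1, e=sp−y≈10.409830; I≈5.391759, D=e−e_prev≈20.431746; u=2·10.409830+0·5.391759+1/4·20.431746≈25.927595; next y=4/5·(-11.409830)+3/4·25.927595≈10.317833
n=9: y≈10.317833, sp=-1, e=sp−y≈-11.317833; I≈-5.926074, D=e−e_prev≈-21.727663; u=2·(-11.317833)+0·(-5.926074)+1/4·(-21.727663)≈-28.067582; next y=4/5·10.317833+3/4·(-28.067582)≈-12.796420
n=10: y≈-12.796420, sp=-1, e=sp−y≈11.796420; I≈5.870346, D=e−e_prev≈23.114253; u=2·11.796420+0·5.870346+1/4·23.114253≈29.371403; next y=4/5·(-12.796420)+3/4·29.371403≈11.791416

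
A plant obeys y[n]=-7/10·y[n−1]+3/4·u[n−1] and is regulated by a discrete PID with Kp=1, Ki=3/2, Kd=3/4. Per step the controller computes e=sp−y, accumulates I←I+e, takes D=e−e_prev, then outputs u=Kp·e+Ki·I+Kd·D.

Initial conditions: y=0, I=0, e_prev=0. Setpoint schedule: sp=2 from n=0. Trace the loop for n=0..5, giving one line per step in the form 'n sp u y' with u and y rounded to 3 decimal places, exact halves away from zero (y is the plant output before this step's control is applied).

0 2 6.500 0.000
1 2 -7.844 4.875
2 2 37.554 -9.295
3 2 -99.025 34.672
4 2 317.877 -98.539
5 2 -950.475 307.385

(exact arithmetic carried between steps; '≈' marks a value shown rounded to 6 d.p. or computed from one; I and e_prev carry over from the previous line; the table rounds u and y to 3 d.p., halves away from zero)
n=0: y=0, sp=2, e=sp−y=2; I=2, D=e−e_prev=2; u=1·2+3/2·2+3/4·2=6.5; next y=-7/10·0+3/4·6.5=4.875
n=1: y=4.875, sp=2, e=sp−y=-2.875; I=-0.875, D=e−e_prev=-4.875; u=1·(-2.875)+3/2·(-0.875)+3/4·(-4.875)=-7.84375; next y=-7/10·4.875+3/4·(-7.84375)≈-9.295313
n=2: y≈-9.295313, sp=2, e=sp−y≈11.295313; I≈10.420313, D=e−e_prev≈14.170313; u=1·11.295313+3/2·10.420313+3/4·14.170313≈37.553516; next y=-7/10·(-9.295313)+3/4·37.553516≈34.671855
n=3: y≈34.671855, sp=2, e=sp−y≈-32.671855; I≈-22.251543, D=e−e_prev≈-43.967168; u=1·(-32.671855)+3/2·(-22.251543)+3/4·(-43.967168)≈-99.024546; next y=-7/10·34.671855+3/4·(-99.024546)≈-98.538708
n=4: y≈-98.538708, sp=2, e=sp−y≈100.538708; I≈78.287165, D=e−e_prev≈133.210564; u=1·100.538708+3/2·78.287165+3/4·133.210564≈317.877379; next y=-7/10·(-98.538708)+3/4·317.877379≈307.385130
n=5: y≈307.385130, sp=2, e=sp−y≈-305.385130; I≈-227.097965, D=e−e_prev≈-405.923838; u=1·(-305.385130)+3/2·(-227.097965)+3/4·(-405.923838)≈-950.474956; next y=-7/10·307.385130+3/4·(-950.474956)≈-928.025808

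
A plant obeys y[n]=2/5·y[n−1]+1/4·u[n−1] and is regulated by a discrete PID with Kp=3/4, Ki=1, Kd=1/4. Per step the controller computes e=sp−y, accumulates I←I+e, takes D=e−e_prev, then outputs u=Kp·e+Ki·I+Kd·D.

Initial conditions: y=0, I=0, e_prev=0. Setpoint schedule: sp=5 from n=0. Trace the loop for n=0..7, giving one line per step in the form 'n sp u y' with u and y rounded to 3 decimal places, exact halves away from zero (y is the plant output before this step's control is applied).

0 5 10.000 0.000
1 5 8.750 2.500
2 5 10.500 3.188
3 5 11.059 3.900
4 5 11.488 4.325
5 5 11.715 4.602
6 5 11.847 4.770
7 5 11.919 4.870

(exact arithmetic carried between steps; '≈' marks a value shown rounded to 6 d.p. or computed from one; I and e_prev carry over from the previous line; the table rounds u and y to 3 d.p., halves away from zero)
n=0: y=0, sp=5, e=sp−y=5; I=5, D=e−e_prev=5; u=3/4·5+1·5+1/4·5=10; next y=2/5·0+1/4·10=2.5
n=1: y=2.5, sp=5, e=sp−y=2.5; I=7.5, D=e−e_prev=-2.5; u=3/4·2.5+1·7.5+1/4·(-2.5)=8.75; next y=2/5·2.5+1/4·8.75=3.1875
n=2: y=3.1875, sp=5, e=sp−y=1.8125; I=9.3125, D=e−e_prev=-0.6875; u=3/4·1.8125+1·9.3125+1/4·(-0.6875)=10.5; next y=2/5·3.1875+1/4·10.5=3.9
n=3: y=3.9, sp=5, e=sp−y=1.1; I=10.4125, D=e−e_prev=-0.7125; u=3/4·1.1+1·10.4125+1/4·(-0.7125)=11.059375; next y=2/5·3.9+1/4·11.059375≈4.324844
n=4: y≈4.324844, sp=5, e=sp−y≈0.675156; I≈11.087656, D=e−e_prev≈-0.424844; u=3/4·0.675156+1·11.087656+1/4·(-0.424844)≈11.487813; next y=2/5·4.324844+1/4·11.487813≈4.601891
n=5: y≈4.601891, sp=5, e=sp−y≈0.398109; I≈11.485766, D=e−e_prev≈-0.277047; u=3/4·0.398109+1·11.485766+1/4·(-0.277047)≈11.715086; next y=2/5·4.601891+1/4·11.715086≈4.769528
n=6: y≈4.769528, sp=5, e=sp−y≈0.230472; I≈11.716238, D=e−e_prev≈-0.167637; u=3/4·0.230472+1·11.716238+1/4·(-0.167637)≈11.847183; next y=2/5·4.769528+1/4·11.847183≈4.869607
n=7: y≈4.869607, sp=5, e=sp−y≈0.130393; I≈11.846631, D=e−e_prev≈-0.100079; u=3/4·0.130393+1·11.846631+1/4·(-0.100079)≈11.919406; next y=2/5·4.869607+1/4·11.919406≈4.927694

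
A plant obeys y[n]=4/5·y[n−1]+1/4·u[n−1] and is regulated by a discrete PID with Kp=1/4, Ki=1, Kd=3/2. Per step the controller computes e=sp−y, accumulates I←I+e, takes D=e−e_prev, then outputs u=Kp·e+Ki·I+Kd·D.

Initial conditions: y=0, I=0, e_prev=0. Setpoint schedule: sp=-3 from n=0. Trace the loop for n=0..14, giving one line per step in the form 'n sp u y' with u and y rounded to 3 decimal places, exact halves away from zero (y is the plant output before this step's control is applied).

0 -3 -8.250 0.000
1 -3 -1.078 -2.063
2 -3 -5.503 -1.920
3 -3 -3.641 -2.911
4 -3 -4.315 -3.239
5 -3 -3.383 -3.670
6 -3 -3.052 -3.782
7 -3 -2.419 -3.789
8 -3 -2.061 -3.636
9 -3 -1.779 -3.424
10 -3 -1.697 -3.184
11 -3 -1.738 -2.971
12 -3 -1.887 -2.811
13 -3 -2.085 -2.721
14 -3 -2.291 -2.698

(exact arithmetic carried between steps; '≈' marks a value shown rounded to 6 d.p. or computed from one; I and e_prev carry over from the previous line; the table rounds u and y to 3 d.p., halves away from zero)
n=0: y=0, sp=-3, e=sp−y=-3; I=-3, D=e−e_prev=-3; u=1/4·(-3)+1·(-3)+3/2·(-3)=-8.25; next y=4/5·0+1/4·(-8.25)=-2.0625
n=1: y=-2.0625, sp=-3, e=sp−y=-0.9375; I=-3.9375, D=e−e_prev=2.0625; u=1/4·(-0.9375)+1·(-3.9375)+3/2·2.0625=-1.078125; next y=4/5·(-2.0625)+1/4·(-1.078125)≈-1.919531
n=2: y≈-1.919531, sp=-3, e=sp−y≈-1.080469; I≈-5.017969, D=e−e_prev≈-0.142969; u=1/4·(-1.080469)+1·(-5.017969)+3/2·(-0.142969)≈-5.502539; next y=4/5·(-1.919531)+1/4·(-5.502539)≈-2.911260
n=3: y≈-2.911260, sp=-3, e=sp−y≈-0.088740; I≈-5.106709, D=e−e_prev≈0.991729; u=1/4·(-0.088740)+1·(-5.106709)+3/2·0.991729≈-3.641301; next y=4/5·(-2.911260)+1/4·(-3.641301)≈-3.239333
n=4: y≈-3.239333, sp=-3, e=sp−y≈0.239333; I≈-4.867376, D=e−e_prev≈0.328073; u=1/4·0.239333+1·(-4.867376)+3/2·0.328073≈-4.315433; next y=4/5·(-3.239333)+1/4·(-4.315433)≈-3.670325
n=5: y≈-3.670325, sp=-3, e=sp−y≈0.670325; I≈-4.197051, D=e−e_prev≈0.430992; u=1/4·0.670325+1·(-4.197051)+3/2·0.430992≈-3.382983; next y=4/5·(-3.670325)+1/4·(-3.382983)≈-3.782005
n=6: y≈-3.782005, sp=-3, e=sp−y≈0.782005; I≈-3.415046, D=e−e_prev≈0.111681; u=1/4·0.782005+1·(-3.415046)+3/2·0.111681≈-3.052023; next y=4/5·(-3.782005)+1/4·(-3.052023)≈-3.788610
n=7: y≈-3.788610, sp=-3, e=sp−y≈0.788610; I≈-2.626436, D=e−e_prev≈0.006605; u=1/4·0.788610+1·(-2.626436)+3/2·0.006605≈-2.419376; next y=4/5·(-3.788610)+1/4·(-2.419376)≈-3.635732
n=8: y≈-3.635732, sp=-3, e=sp−y≈0.635732; I≈-1.990704, D=e−e_prev≈-0.152878; u=1/4·0.635732+1·(-1.990704)+3/2·(-0.152878)≈-2.061088; next y=4/5·(-3.635732)+1/4·(-2.061088)≈-3.423858
n=9: y≈-3.423858, sp=-3, e=sp−y≈0.423858; I≈-1.566846, D=e−e_prev≈-0.211875; u=1/4·0.423858+1·(-1.566846)+3/2·(-0.211875)≈-1.778693; next y=4/5·(-3.423858)+1/4·(-1.778693)≈-3.183759
n=10: y≈-3.183759, sp=-3, e=sp−y≈0.183759; I≈-1.383087, D=e−e_prev≈-0.240098; u=1/4·0.183759+1·(-1.383087)+3/2·(-0.240098)≈-1.697294; next y=4/5·(-3.183759)+1/4·(-1.697294)≈-2.971331
n=11: y≈-2.971331, sp=-3, e=sp−y≈-0.028669; I≈-1.411756, D=e−e_prev≈-0.212428; u=1/4·(-0.028669)+1·(-1.411756)+3/2·(-0.212428)≈-1.737565; next y=4/5·(-2.971331)+1/4·(-1.737565)≈-2.811456
n=12: y≈-2.811456, sp=-3, e=sp−y≈-0.188544; I≈-1.600299, D=e−e_prev≈-0.159875; u=1/4·(-0.188544)+1·(-1.600299)+3/2·(-0.159875)≈-1.887248; next y=4/5·(-2.811456)+1/4·(-1.887248)≈-2.720977
n=13: y≈-2.720977, sp=-3, e=sp−y≈-0.279023; I≈-1.879323, D=e−e_prev≈-0.090479; u=1/4·(-0.279023)+1·(-1.879323)+3/2·(-0.090479)≈-2.084797; next y=4/5·(-2.720977)+1/4·(-2.084797)≈-2.697981
n=14: y≈-2.697981, sp=-3, e=sp−y≈-0.302019; I≈-2.181342, D=e−e_prev≈-0.022996; u=1/4·(-0.302019)+1·(-2.181342)+3/2·(-0.022996)≈-2.291341; next y=4/5·(-2.697981)+1/4·(-2.291341)≈-2.731220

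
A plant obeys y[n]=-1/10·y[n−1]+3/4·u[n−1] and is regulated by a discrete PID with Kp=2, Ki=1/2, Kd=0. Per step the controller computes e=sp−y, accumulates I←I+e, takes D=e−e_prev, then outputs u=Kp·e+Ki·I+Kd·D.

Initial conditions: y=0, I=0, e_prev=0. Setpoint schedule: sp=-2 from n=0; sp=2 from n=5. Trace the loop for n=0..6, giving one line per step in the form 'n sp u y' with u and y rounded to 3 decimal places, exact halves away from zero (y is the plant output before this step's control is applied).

0 -2 -5.000 0.000
1 -2 3.375 -3.750
2 -2 -12.391 2.906
3 -2 16.381 -9.584
4 -2 -36.896 13.244
5 2 71.083 -28.997
6 2 -126.440 56.212

(exact arithmetic carried between steps; '≈' marks a value shown rounded to 6 d.p. or computed from one; I and e_prev carry over from the previous line; the table rounds u and y to 3 d.p., halves away from zero)
n=0: y=0, sp=-2, e=sp−y=-2; I=-2, D=e−e_prev=-2; u=2·(-2)+1/2·(-2)+0·(-2)=-5; next y=-1/10·0+3/4·(-5)=-3.75
n=1: y=-3.75, sp=-2, e=sp−y=1.75; I=-0.25, D=e−e_prev=3.75; u=2·1.75+1/2·(-0.25)+0·3.75=3.375; next y=-1/10·(-3.75)+3/4·3.375=2.90625
n=2: y=2.90625, sp=-2, e=sp−y=-4.90625; I=-5.15625, D=e−e_prev=-6.65625; u=2·(-4.90625)+1/2·(-5.15625)+0·(-6.65625)=-12.390625; next y=-1/10·2.90625+3/4·(-12.390625)≈-9.583594
n=3: y≈-9.583594, sp=-2, e=sp−y≈7.583594; I≈2.427344, D=e−e_prev≈12.489844; u=2·7.583594+1/2·2.427344+0·12.489844≈16.380859; next y=-1/10·(-9.583594)+3/4·16.380859≈13.244004
n=4: y≈13.244004, sp=-2, e=sp−y≈-15.244004; I≈-12.816660, D=e−e_prev≈-22.827598; u=2·(-15.244004)+1/2·(-12.816660)+0·(-22.827598)≈-36.896338; next y=-1/10·13.244004+3/4·(-36.896338)≈-28.996654
n=5: y≈-28.996654, sp=2, e=sp−y≈30.996654; I≈18.179994, D=e−e_prev≈46.240658; u=2·30.996654+1/2·18.179994+0·46.240658≈71.083304; next y=-1/10·(-28.996654)+3/4·71.083304≈56.212144
n=6: y≈56.212144, sp=2, e=sp−y≈-54.212144; I≈-36.032150, D=e−e_prev≈-85.208798; u=2·(-54.212144)+1/2·(-36.032150)+0·(-85.208798)≈-126.440362; next y=-1/10·56.212144+3/4·(-126.440362)≈-100.451486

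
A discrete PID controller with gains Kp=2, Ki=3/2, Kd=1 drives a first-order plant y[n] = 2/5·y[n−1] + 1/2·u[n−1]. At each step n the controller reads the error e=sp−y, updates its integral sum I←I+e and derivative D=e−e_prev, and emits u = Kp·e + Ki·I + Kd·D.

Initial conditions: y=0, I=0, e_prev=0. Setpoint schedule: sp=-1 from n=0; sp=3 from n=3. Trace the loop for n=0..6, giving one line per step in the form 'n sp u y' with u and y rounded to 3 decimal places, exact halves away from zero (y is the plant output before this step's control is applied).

(exact arithmetic carried between steps; '≈' marks a value shown rounded to 6 d.p. or computed from one; I and e_prev carry over from the previous line; the table rounds u and y to 3 d.p., halves away from zero)
n=0: y=0, sp=-1, e=sp−y=-1; I=-1, D=e−e_prev=-1; u=2·(-1)+3/2·(-1)+1·(-1)=-4.5; next y=2/5·0+1/2·(-4.5)=-2.25
n=1: y=-2.25, sp=-1, e=sp−y=1.25; I=0.25, D=e−e_prev=2.25; u=2·1.25+3/2·0.25+1·2.25=5.125; next y=2/5·(-2.25)+1/2·5.125=1.6625
n=2: y=1.6625, sp=-1, e=sp−y=-2.6625; I=-2.4125, D=e−e_prev=-3.9125; u=2·(-2.6625)+3/2·(-2.4125)+1·(-3.9125)=-12.85625; next y=2/5·1.6625+1/2·(-12.85625)=-5.763125
n=3: y=-5.763125, sp=3, e=sp−y=8.763125; I=6.350625, D=e−e_prev=11.425625; u=2·8.763125+3/2·6.350625+1·11.425625≈38.477813; next y=2/5·(-5.763125)+1/2·38.477813≈16.933656
n=4: y≈16.933656, sp=3, e=sp−y≈-13.933656; I≈-7.583031, D=e−e_prev≈-22.696781; u=2·(-13.933656)+3/2·(-7.583031)+1·(-22.696781)≈-61.938641; next y=2/5·16.933656+1/2·(-61.938641)≈-24.195858
n=5: y≈-24.195858, sp=3, e=sp−y≈27.195858; I≈19.612827, D=e−e_prev≈41.129514; u=2·27.195858+3/2·19.612827+1·41.129514≈124.940470; next y=2/5·(-24.195858)+1/2·124.940470≈52.791892
n=6: y≈52.791892, sp=3, e=sp−y≈-49.791892; I≈-30.179065, D=e−e_prev≈-76.987749; u=2·(-49.791892)+3/2·(-30.179065)+1·(-76.987749)≈-221.840130; next y=2/5·52.791892+1/2·(-221.840130)≈-89.803309

0 -1 -4.500 0.000
1 -1 5.125 -2.250
2 -1 -12.856 1.663
3 3 38.478 -5.763
4 3 -61.939 16.934
5 3 124.940 -24.196
6 3 -221.840 52.792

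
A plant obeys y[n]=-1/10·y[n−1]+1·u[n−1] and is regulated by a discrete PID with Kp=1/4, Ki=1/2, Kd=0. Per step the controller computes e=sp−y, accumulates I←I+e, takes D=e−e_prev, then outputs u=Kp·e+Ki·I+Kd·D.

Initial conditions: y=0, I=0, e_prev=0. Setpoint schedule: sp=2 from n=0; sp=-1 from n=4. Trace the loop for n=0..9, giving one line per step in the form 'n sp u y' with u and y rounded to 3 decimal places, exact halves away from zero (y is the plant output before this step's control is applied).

0 2 1.500 0.000
1 2 1.375 1.500
2 2 1.831 1.225
3 2 1.856 1.709
4 -1 -0.231 1.685
5 -1 -0.010 -0.399
6 -1 -0.632 0.030
7 -1 -0.648 -0.635
8 -1 -0.869 -0.585
9 -1 -0.907 -0.810

(exact arithmetic carried between steps; '≈' marks a value shown rounded to 6 d.p. or computed from one; I and e_prev carry over from the previous line; the table rounds u and y to 3 d.p., halves away from zero)
n=0: y=0, sp=2, e=sp−y=2; I=2, D=e−e_prev=2; u=1/4·2+1/2·2+0·2=1.5; next y=-1/10·0+1·1.5=1.5
n=1: y=1.5, sp=2, e=sp−y=0.5; I=2.5, D=e−e_prev=-1.5; u=1/4·0.5+1/2·2.5+0·(-1.5)=1.375; next y=-1/10·1.5+1·1.375=1.225
n=2: y=1.225, sp=2, e=sp−y=0.775; I=3.275, D=e−e_prev=0.275; u=1/4·0.775+1/2·3.275+0·0.275=1.83125; next y=-1/10·1.225+1·1.83125=1.70875
n=3: y=1.70875, sp=2, e=sp−y=0.29125; I=3.56625, D=e−e_prev=-0.48375; u=1/4·0.29125+1/2·3.56625+0·(-0.48375)≈1.855938; next y=-1/10·1.70875+1·1.855938≈1.685063
n=4: y≈1.685063, sp=-1, e=sp−y≈-2.685063; I≈0.881188, D=e−e_prev≈-2.976313; u=1/4·(-2.685063)+1/2·0.881188+0·(-2.976313)≈-0.230672; next y=-1/10·1.685063+1·(-0.230672)≈-0.399178
n=5: y≈-0.399178, sp=-1, e=sp−y≈-0.600822; I≈0.280366, D=e−e_prev≈2.084241; u=1/4·(-0.600822)+1/2·0.280366+0·2.084241≈-0.010023; next y=-1/10·(-0.399178)+1·(-0.010023)≈0.029895
n=6: y≈0.029895, sp=-1, e=sp−y≈-1.029895; I≈-0.749530, D=e−e_prev≈-0.429073; u=1/4·(-1.029895)+1/2·(-0.749530)+0·(-0.429073)≈-0.632239; next y=-1/10·0.029895+1·(-0.632239)≈-0.635228
n=7: y≈-0.635228, sp=-1, e=sp−y≈-0.364772; I≈-1.114301, D=e−e_prev≈0.665123; u=1/4·(-0.364772)+1/2·(-1.114301)+0·0.665123≈-0.648344; next y=-1/10·(-0.635228)+1·(-0.648344)≈-0.584821
n=8: y≈-0.584821, sp=-1, e=sp−y≈-0.415179; I≈-1.529481, D=e−e_prev≈-0.050407; u=1/4·(-0.415179)+1/2·(-1.529481)+0·(-0.050407)≈-0.868535; next y=-1/10·(-0.584821)+1·(-0.868535)≈-0.810053
n=9: y≈-0.810053, sp=-1, e=sp−y≈-0.189947; I≈-1.719428, D=e−e_prev≈0.225232; u=1/4·(-0.189947)+1/2·(-1.719428)+0·0.225232≈-0.907201; next y=-1/10·(-0.810053)+1·(-0.907201)≈-0.826195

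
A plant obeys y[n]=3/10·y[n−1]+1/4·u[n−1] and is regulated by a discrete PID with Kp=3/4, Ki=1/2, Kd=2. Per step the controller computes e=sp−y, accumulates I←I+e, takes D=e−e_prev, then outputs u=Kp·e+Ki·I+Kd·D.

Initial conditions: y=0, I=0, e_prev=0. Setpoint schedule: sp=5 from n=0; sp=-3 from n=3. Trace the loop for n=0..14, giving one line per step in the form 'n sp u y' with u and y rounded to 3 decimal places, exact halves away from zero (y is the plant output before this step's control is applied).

0 5 16.250 0.000
1 5 -4.453 4.063
2 5 17.001 0.105
3 -3 -28.039 4.282
4 -3 25.196 -5.725
5 -3 -26.952 4.581
6 -3 22.192 -5.364
7 -3 -26.750 3.939
8 -3 19.081 -5.506
9 -3 -26.584 3.118
10 -3 16.299 -5.711
11 -3 -26.238 2.362
12 -3 13.917 -5.851
13 -3 -25.702 1.724
14 -3 11.891 -5.908

(exact arithmetic carried between steps; '≈' marks a value shown rounded to 6 d.p. or computed from one; I and e_prev carry over from the previous line; the table rounds u and y to 3 d.p., halves away from zero)
n=0: y=0, sp=5, e=sp−y=5; I=5, D=e−e_prev=5; u=3/4·5+1/2·5+2·5=16.25; next y=3/10·0+1/4·16.25=4.0625
n=1: y=4.0625, sp=5, e=sp−y=0.9375; I=5.9375, D=e−e_prev=-4.0625; u=3/4·0.9375+1/2·5.9375+2·(-4.0625)=-4.453125; next y=3/10·4.0625+1/4·(-4.453125)≈0.105469
n=2: y≈0.105469, sp=5, e=sp−y≈4.894531; I≈10.832031, D=e−e_prev≈3.957031; u=3/4·4.894531+1/2·10.832031+2·3.957031≈17.000977; next y=3/10·0.105469+1/4·17.000977≈4.281885
n=3: y≈4.281885, sp=-3, e=sp−y≈-7.281885; I≈3.550146, D=e−e_prev≈-12.176416; u=3/4·(-7.281885)+1/2·3.550146+2·(-12.176416)≈-28.039172; next y=3/10·4.281885+1/4·(-28.039172)≈-5.725228
n=4: y≈-5.725228, sp=-3, e=sp−y≈2.725228; I≈6.275374, D=e−e_prev≈10.007112; u=3/4·2.725228+1/2·6.275374+2·10.007112≈25.195833; next y=3/10·(-5.725228)+1/4·25.195833≈4.581390
n=5: y≈4.581390, sp=-3, e=sp−y≈-7.581390; I≈-1.306016, D=e−e_prev≈-10.306618; u=3/4·(-7.581390)+1/2·(-1.306016)+2·(-10.306618)≈-26.952285; next y=3/10·4.581390+1/4·(-26.952285)≈-5.363654
n=6: y≈-5.363654, sp=-3, e=sp−y≈2.363654; I≈1.057639, D=e−e_prev≈9.945044; u=3/4·2.363654+1/2·1.057639+2·9.945044≈22.191649; next y=3/10·(-5.363654)+1/4·22.191649≈3.938816
n=7: y≈3.938816, sp=-3, e=sp−y≈-6.938816; I≈-5.881177, D=e−e_prev≈-9.302470; u=3/4·(-6.938816)+1/2·(-5.881177)+2·(-9.302470)≈-26.749641; next y=3/10·3.938816+1/4·(-26.749641)≈-5.505765
n=8: y≈-5.505765, sp=-3, e=sp−y≈2.505765; I≈-3.375412, D=e−e_prev≈9.444581; u=3/4·2.505765+1/2·(-3.375412)+2·9.444581≈19.080781; next y=3/10·(-5.505765)+1/4·19.080781≈3.118466
n=9: y≈3.118466, sp=-3, e=sp−y≈-6.118466; I≈-9.493877, D=e−e_prev≈-8.624231; u=3/4·(-6.118466)+1/2·(-9.493877)+2·(-8.624231)≈-26.584250; next y=3/10·3.118466+1/4·(-26.584250)≈-5.710523
n=10: y≈-5.710523, sp=-3, e=sp−y≈2.710523; I≈-6.783354, D=e−e_prev≈8.828988; u=3/4·2.710523+1/2·(-6.783354)+2·8.828988≈16.299192; next y=3/10·(-5.710523)+1/4·16.299192≈2.361641
n=11: y≈2.361641, sp=-3, e=sp−y≈-5.361641; I≈-12.144996, D=e−e_prev≈-8.072164; u=3/4·(-5.361641)+1/2·(-12.144996)+2·(-8.072164)≈-26.238056; next y=3/10·2.361641+1/4·(-26.238056)≈-5.851022
n=12: y≈-5.851022, sp=-3, e=sp−y≈2.851022; I≈-9.293974, D=e−e_prev≈8.212663; u=3/4·2.851022+1/2·(-9.293974)+2·8.212663≈13.916605; next y=3/10·(-5.851022)+1/4·13.916605≈1.723845
n=13: y≈1.723845, sp=-3, e=sp−y≈-4.723845; I≈-14.017819, D=e−e_prev≈-7.574866; u=3/4·(-4.723845)+1/2·(-14.017819)+2·(-7.574866)≈-25.701526; next y=3/10·1.723845+1/4·(-25.701526)≈-5.908228
n=14: y≈-5.908228, sp=-3, e=sp−y≈2.908228; I≈-11.109590, D=e−e_prev≈7.632073; u=3/4·2.908228+1/2·(-11.109590)+2·7.632073≈11.890521; next y=3/10·(-5.908228)+1/4·11.890521≈1.200162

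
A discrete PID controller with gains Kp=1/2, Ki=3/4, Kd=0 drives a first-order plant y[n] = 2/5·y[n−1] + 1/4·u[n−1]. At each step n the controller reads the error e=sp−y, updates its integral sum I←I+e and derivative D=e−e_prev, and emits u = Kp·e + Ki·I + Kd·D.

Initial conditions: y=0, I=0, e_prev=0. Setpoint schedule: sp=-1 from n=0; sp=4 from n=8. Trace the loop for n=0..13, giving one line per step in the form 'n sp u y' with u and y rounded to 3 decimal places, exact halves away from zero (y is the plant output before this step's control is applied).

(exact arithmetic carried between steps; '≈' marks a value shown rounded to 6 d.p. or computed from one; I and e_prev carry over from the previous line; the table rounds u and y to 3 d.p., halves away from zero)
n=0: y=0, sp=-1, e=sp−y=-1; I=-1, D=e−e_prev=-1; u=1/2·(-1)+3/4·(-1)+0·(-1)=-1.25; next y=2/5·0+1/4·(-1.25)=-0.3125
n=1: y=-0.3125, sp=-1, e=sp−y=-0.6875; I=-1.6875, D=e−e_prev=0.3125; u=1/2·(-0.6875)+3/4·(-1.6875)+0·0.3125=-1.609375; next y=2/5·(-0.3125)+1/4·(-1.609375)≈-0.527344
n=2: y≈-0.527344, sp=-1, e=sp−y≈-0.472656; I≈-2.160156, D=e−e_prev≈0.214844; u=1/2·(-0.472656)+3/4·(-2.160156)+0·0.214844≈-1.856445; next y=2/5·(-0.527344)+1/4·(-1.856445)≈-0.675049
n=3: y≈-0.675049, sp=-1, e=sp−y≈-0.324951; I≈-2.485107, D=e−e_prev≈0.147705; u=1/2·(-0.324951)+3/4·(-2.485107)+0·0.147705≈-2.026306; next y=2/5·(-0.675049)+1/4·(-2.026306)≈-0.776596
n=4: y≈-0.776596, sp=-1, e=sp−y≈-0.223404; I≈-2.708511, D=e−e_prev≈0.101547; u=1/2·(-0.223404)+3/4·(-2.708511)+0·0.101547≈-2.143085; next y=2/5·(-0.776596)+1/4·(-2.143085)≈-0.846410
n=5: y≈-0.846410, sp=-1, e=sp−y≈-0.153590; I≈-2.862102, D=e−e_prev≈0.069814; u=1/2·(-0.153590)+3/4·(-2.862102)+0·0.069814≈-2.223371; next y=2/5·(-0.846410)+1/4·(-2.223371)≈-0.894407
n=6: y≈-0.894407, sp=-1, e=sp−y≈-0.105593; I≈-2.967695, D=e−e_prev≈0.047997; u=1/2·(-0.105593)+3/4·(-2.967695)+0·0.047997≈-2.278568; next y=2/5·(-0.894407)+1/4·(-2.278568)≈-0.927405
n=7: y≈-0.927405, sp=-1, e=sp−y≈-0.072595; I≈-3.040290, D=e−e_prev≈0.032998; u=1/2·(-0.072595)+3/4·(-3.040290)+0·0.032998≈-2.316515; next y=2/5·(-0.927405)+1/4·(-2.316515)≈-0.950091
n=8: y≈-0.950091, sp=4, e=sp−y≈4.950091; I≈1.909800, D=e−e_prev≈5.022686; u=1/2·4.950091+3/4·1.909800+0·5.022686≈3.907396; next y=2/5·(-0.950091)+1/4·3.907396≈0.596813
n=9: y≈0.596813, sp=4, e=sp−y≈3.403187; I≈5.312988, D=e−e_prev≈-1.546903; u=1/2·3.403187+3/4·5.312988+0·(-1.546903)≈5.686335; next y=2/5·0.596813+1/4·5.686335≈1.660309
n=10: y≈1.660309, sp=4, e=sp−y≈2.339691; I≈7.652679, D=e−e_prev≈-1.063496; u=1/2·2.339691+3/4·7.652679+0·(-1.063496)≈6.909355; next y=2/5·1.660309+1/4·6.909355≈2.391462
n=11: y≈2.391462, sp=4, e=sp−y≈1.608538; I≈9.261217, D=e−e_prev≈-0.731154; u=1/2·1.608538+3/4·9.261217+0·(-0.731154)≈7.750182; next y=2/5·2.391462+1/4·7.750182≈2.894130
n=12: y≈2.894130, sp=4, e=sp−y≈1.105870; I≈10.367087, D=e−e_prev≈-0.502668; u=1/2·1.105870+3/4·10.367087+0·(-0.502668)≈8.328250; next y=2/5·2.894130+1/4·8.328250≈3.239715
n=13: y≈3.239715, sp=4, e=sp−y≈0.760285; I≈11.127372, D=e−e_prev≈-0.345584; u=1/2·0.760285+3/4·11.127372+0·(-0.345584)≈8.725672; next y=2/5·3.239715+1/4·8.725672≈3.477304

0 -1 -1.250 0.000
1 -1 -1.609 -0.313
2 -1 -1.856 -0.527
3 -1 -2.026 -0.675
4 -1 -2.143 -0.777
5 -1 -2.223 -0.846
6 -1 -2.279 -0.894
7 -1 -2.317 -0.927
8 4 3.907 -0.950
9 4 5.686 0.597
10 4 6.909 1.660
11 4 7.750 2.391
12 4 8.328 2.894
13 4 8.726 3.240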